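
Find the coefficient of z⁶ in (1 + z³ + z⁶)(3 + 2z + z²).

(1 + z³ + z⁶) has coefficients 1,0,0,1,0,0,1 for degrees 0…6.
(3 + 2z + z²) has coefficients 3,2,1,0,0,0,0 for degrees 0…6.
[z⁶] = 1·0 + 1·0 + 1·3 = 3.

3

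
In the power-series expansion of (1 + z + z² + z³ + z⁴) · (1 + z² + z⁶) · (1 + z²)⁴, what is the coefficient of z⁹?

20

(1 + z + z² + z³ + z⁴) has coefficients 1,1,1,1,1 for degrees 0…4.
(1 + z² + z⁶) has coefficients 1,0,1,0,0,0,1,0,0,0 for degrees 0…9.
Finally multiplying by (1 + z²)⁴, the product of all factors after the first has coefficients 1,0,5,0,10,0,11,0,9,0 for degrees 0…9.
[z⁹] = 1·0 + 1·9 + 1·0 + 1·11 + 1·0 = 20.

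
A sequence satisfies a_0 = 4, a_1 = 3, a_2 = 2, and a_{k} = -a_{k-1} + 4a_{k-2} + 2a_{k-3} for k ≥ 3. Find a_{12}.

The ordinary generating function has denominator 1 + x - 4x^2 - 2x^3.
Iterating the recurrence: a_0,…,a_{12} = 4, 3, 2, 18, -4, 80, -60, 372, -452, 1820, -2884, 9260, -17156.

-17156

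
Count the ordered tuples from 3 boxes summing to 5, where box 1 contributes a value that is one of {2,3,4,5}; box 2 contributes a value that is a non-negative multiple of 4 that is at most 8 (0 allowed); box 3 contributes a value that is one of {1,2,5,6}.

2

The generating function for the choices is (q^2 + q^3 + q^4 + q^5)·(1 + q^4 + q^8)·(q + q^2 + q^5 + q^6); the count is [q^5].
(q^2 + q^3 + q^4 + q^5) has coefficients 0,0,1,1,1,1 for degrees 0…5.
(1 + q^4 + q^8) has coefficients 1,0,0,0,1,0 for degrees 0…5.
Finally multiplying by (q + q^2 + q^5 + q^6), the product of all factors after the first has coefficients 0,1,1,0,0,2 for degrees 0…5.
[q^5] = 1·0 + 1·1 + 1·1 + 1·0 = 2.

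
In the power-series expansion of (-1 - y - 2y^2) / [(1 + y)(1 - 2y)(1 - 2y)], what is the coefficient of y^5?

The denominator gives the recurrence a_n = 3a_(n−1) − 4a_(n−3) for n ≥ 3; the numerator fixes a_0 = -1, a_1 = -4, a_2 = -14.
Iterating: -1, -4, -14, -38, -98, -238, so a_5 = -238.

-238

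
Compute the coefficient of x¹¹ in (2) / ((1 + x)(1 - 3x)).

Partial fractions give a closed form: a_n = (1/2)·(-1)^n + (3/2)·3^n.
At n = 11: a_11 = 265720.

265720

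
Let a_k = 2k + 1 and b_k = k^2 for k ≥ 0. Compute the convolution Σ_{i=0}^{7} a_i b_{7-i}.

532

The convolution is the x^7 coefficient of A(x)B(x).
Σ = 1·49 + 3·36 + 5·25 + 7·16 + 9·9 + 11·4 + 13·1 + 15·0 = 532.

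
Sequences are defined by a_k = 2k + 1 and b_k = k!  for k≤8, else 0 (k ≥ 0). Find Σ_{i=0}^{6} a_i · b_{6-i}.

1284

The convolution is the t^6 coefficient of A(t)B(t).
Σ = 1·720 + 3·120 + 5·24 + 7·6 + 9·2 + 11·1 + 13·1 = 1284.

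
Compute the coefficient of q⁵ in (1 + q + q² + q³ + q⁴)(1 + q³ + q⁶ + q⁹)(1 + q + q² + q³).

6

(1 + q + q² + q³ + q⁴) has coefficients 1,1,1,1,1 for degrees 0…4.
(1 + q³ + q⁶ + q⁹) has coefficients 1,0,0,1,0,0 for degrees 0…5.
Finally multiplying by (1 + q + q² + q³), the product of all factors after the first has coefficients 1,1,1,2,1,1 for degrees 0…5.
[q⁵] = 1·1 + 1·1 + 1·2 + 1·1 + 1·1 = 6.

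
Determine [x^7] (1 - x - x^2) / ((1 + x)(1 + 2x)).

The denominator gives the recurrence a_n = −3a_(n−1) − 2a_(n−2) for n ≥ 3; the numerator fixes a_0 = 1, a_1 = -4, a_2 = 9.
Iterating: 1, -4, 9, -19, 39, -79, 159, -319, so a_7 = -319.

-319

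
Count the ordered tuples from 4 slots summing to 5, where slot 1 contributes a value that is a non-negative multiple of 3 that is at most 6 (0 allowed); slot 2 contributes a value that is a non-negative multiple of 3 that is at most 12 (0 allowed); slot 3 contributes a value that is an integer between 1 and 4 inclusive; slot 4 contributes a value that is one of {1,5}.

3

The generating function for the choices is (1 + q^3 + q^6)·(1 + q^3 + q^6 + q^9 + q^12)·(q + q^2 + q^3 + q^4)·(q + q^5); the count is [q^5].
(1 + q^3 + q^6) has coefficients 1,0,0,1,0,0 for degrees 0…5.
(1 + q^3 + q^6 + q^9 + q^12) has coefficients 1,0,0,1,0,0 for degrees 0…5.
Multiplying by (q + q^2 + q^3 + q^4) gives running coefficients 0,1,1,1,2,1 for degrees 0…5.
Finally multiplying by (q + q^5), the product of all factors after the first has coefficients 0,0,1,1,1,2 for degrees 0…5.
[q^5] = 1·2 + 1·1 = 3.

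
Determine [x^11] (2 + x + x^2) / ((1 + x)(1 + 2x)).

The denominator gives the recurrence a_n = −3a_(n−1) − 2a_(n−2) for n ≥ 3; the numerator fixes a_0 = 2, a_1 = -5, a_2 = 12.
Iterating: 2, -5, 12, -26, 54, -110, 222, -446, 894, -1790, 3582, -7166, so a_11 = -7166.

-7166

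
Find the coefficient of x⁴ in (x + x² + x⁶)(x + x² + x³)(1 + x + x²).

5

(x + x² + x⁶) has coefficients 0,1,1,0,0 for degrees 0…4.
(x + x² + x³) has coefficients 0,1,1,1,0 for degrees 0…4.
Finally multiplying by (1 + x + x²), the product of all factors after the first has coefficients 0,1,2,3,2 for degrees 0…4.
[x⁴] = 1·3 + 1·2 = 5.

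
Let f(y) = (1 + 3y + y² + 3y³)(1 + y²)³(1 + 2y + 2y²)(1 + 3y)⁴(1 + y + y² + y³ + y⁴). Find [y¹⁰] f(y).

(1 + 3y + y² + 3y³) has coefficients 1,3,1,3 for degrees 0…3.
(1 + y²)³ has coefficients 1,0,3,0,3,0,1,0,0,0,0 for degrees 0…10.
Multiplying by (1 + 2y + 2y²) gives running coefficients 1,2,5,6,9,6,7,2,2,0,0 for degrees 0…10.
Multiplying by (1 + 3y)⁴ gives running coefficients 1,14,83,282,648,1140,1618,1868,1781,1374,891 for degrees 0…10.
Finally multiplying by (1 + y + y² + y³ + y⁴), the product of all factors after the first has coefficients 1,15,98,380,1028,2167,3771,5556,7055,7781,7532 for degrees 0…10.
[y¹⁰] = 1·7532 + 3·7781 + 1·7055 + 3·5556 = 54598.

54598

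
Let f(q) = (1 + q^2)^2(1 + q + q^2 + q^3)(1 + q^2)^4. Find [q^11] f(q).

(1 + q^2)^2 has coefficients 1,0,2,0,1 for degrees 0…4.
(1 + q + q^2 + q^3) has coefficients 1,1,1,1,0,0,0,0,0,0,0,0 for degrees 0…11.
Finally multiplying by (1 + q^2)^4, the product of all factors after the first has coefficients 1,1,5,5,10,10,10,10,5,5,1,1 for degrees 0…11.
[q^11] = 1·1 + 2·5 + 1·10 = 21.

21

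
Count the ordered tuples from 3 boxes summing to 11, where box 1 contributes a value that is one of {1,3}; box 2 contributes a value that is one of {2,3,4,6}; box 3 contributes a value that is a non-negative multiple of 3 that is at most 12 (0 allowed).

2

The generating function for the choices is (y + y^3)·(y^2 + y^3 + y^4 + y^6)·(1 + y^3 + y^6 + y^9 + y^12); the count is [y^11].
(y + y^3) has coefficients 0,1,0,1 for degrees 0…3.
(y^2 + y^3 + y^4 + y^6) has coefficients 0,0,1,1,1,0,1,0,0,0,0,0 for degrees 0…11.
Finally multiplying by (1 + y^3 + y^6 + y^9 + y^12), the product of all factors after the first has coefficients 0,0,1,1,1,1,2,1,1,2,1,1 for degrees 0…11.
[y^11] = 1·1 + 1·1 = 2.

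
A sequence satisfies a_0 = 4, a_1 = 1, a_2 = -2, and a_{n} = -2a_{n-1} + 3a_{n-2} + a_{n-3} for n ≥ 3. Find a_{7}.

708

The ordinary generating function has denominator 1 + 2z - 3z^2 - z^3.
Iterating the recurrence: a_0,…,a_{7} = 4, 1, -2, 11, -27, 85, -240, 708.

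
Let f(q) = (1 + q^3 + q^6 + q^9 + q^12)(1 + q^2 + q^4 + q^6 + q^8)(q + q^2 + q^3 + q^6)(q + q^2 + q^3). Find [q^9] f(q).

(1 + q^3 + q^6 + q^9 + q^12) has coefficients 1,0,0,1,0,0,1,0,0,1 for degrees 0…9.
(1 + q^2 + q^4 + q^6 + q^8) has coefficients 1,0,1,0,1,0,1,0,1,0 for degrees 0…9.
Multiplying by (q + q^2 + q^3 + q^6) gives running coefficients 0,1,1,2,1,2,2,2,2,2 for degrees 0…9.
Finally multiplying by (q + q^2 + q^3), the product of all factors after the first has coefficients 0,0,1,2,4,4,5,5,6,6 for degrees 0…9.
[q^9] = 1·6 + 1·5 + 1·2 + 1·0 = 13.

13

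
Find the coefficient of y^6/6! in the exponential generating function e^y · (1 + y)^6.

The EGF product rule gives c_6 = Σ_{k_1+k_2=6} C(6; k_1,k_2) · ∏ g_i(k_i), where e^y gives (1)^k; (1+y)^6 gives the falling factorial (6)_k.
g_1(k) for k = 0…6: 1, 1, 1, 1, 1, 1, 1.
g_2(k) for k = 0…6: 1, 6, 30, 120, 360, 720, 720.
c_6 = Σ_k C(6,k)·g_1(k)·g_2(6−k) = 1·1·720 + 6·1·720 + 15·1·360 + 20·1·120 + 15·1·30 + 6·1·6 + 1·1·1 = 720 + 4320 + 5400 + 2400 + 450 + 36 + 1 = 13327.

13327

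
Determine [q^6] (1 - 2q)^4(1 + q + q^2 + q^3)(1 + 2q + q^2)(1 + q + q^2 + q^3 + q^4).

(1 - 2q)^4 has coefficients 1,-8,24,-32,16 for degrees 0…4.
(1 + q + q^2 + q^3) has coefficients 1,1,1,1,0,0,0 for degrees 0…6.
Multiplying by (1 + 2q + q^2) gives running coefficients 1,3,4,4,3,1,0 for degrees 0…6.
Finally multiplying by (1 + q + q^2 + q^3 + q^4), the product of all factors after the first has coefficients 1,4,8,12,15,15,12 for degrees 0…6.
[q^6] = 1·12 − 8·15 + 24·15 − 32·12 + 16·8 = -4.

-4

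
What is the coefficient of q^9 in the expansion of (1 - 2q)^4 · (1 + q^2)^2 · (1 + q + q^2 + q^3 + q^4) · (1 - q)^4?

-495

(1 - 2q)^4 has coefficients 1,-8,24,-32,16 for degrees 0…4.
(1 + q^2)^2 has coefficients 1,0,2,0,1,0,0,0,0,0 for degrees 0…9.
Multiplying by (1 + q + q^2 + q^3 + q^4) gives running coefficients 1,1,3,3,4,3,3,1,1,0 for degrees 0…9.
Finally multiplying by (1 - q)^4, the product of all factors after the first has coefficients 1,-3,5,-7,7,-6,6,-6,7,-7 for degrees 0…9.
[q^9] = 1·(-7) − 8·7 + 24·(-6) − 32·6 + 16·(-6) = -495.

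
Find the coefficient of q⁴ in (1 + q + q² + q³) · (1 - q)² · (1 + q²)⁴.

5

(1 + q + q² + q³) has coefficients 1,1,1,1 for degrees 0…3.
(1 - q)² has coefficients 1,-2,1,0,0 for degrees 0…4.
Finally multiplying by (1 + q²)⁴, the product of all factors after the first has coefficients 1,-2,5,-8,10 for degrees 0…4.
[q⁴] = 1·10 + 1·(-8) + 1·5 + 1·(-2) = 5.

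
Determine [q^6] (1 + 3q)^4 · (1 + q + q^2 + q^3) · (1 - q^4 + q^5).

(1 + 3q)^4 has coefficients 1,12,54,108,81 for degrees 0…4.
(1 + q + q^2 + q^3) has coefficients 1,1,1,1,0,0,0 for degrees 0…6.
Finally multiplying by (1 - q^4 + q^5), the product of all factors after the first has coefficients 1,1,1,1,-1,0,0 for degrees 0…6.
[q^6] = 1·0 + 12·0 + 54·(-1) + 108·1 + 81·1 = 135.

135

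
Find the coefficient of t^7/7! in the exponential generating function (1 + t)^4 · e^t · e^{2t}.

174555

The EGF product rule gives c_7 = Σ_{k_1+k_2+k_3=7} C(7; k_1,k_2,k_3) · ∏ g_i(k_i), where (1+t)^4 gives the falling factorial (4)_k; e^t gives (1)^k; e^{2t} gives (2)^k.
g_1(k) for k = 0…7: 1, 4, 12, 24, 24, 0, 0, 0.
g_2(k) for k = 0…7: 1, 1, 1, 1, 1, 1, 1, 1.
g_3(k) for k = 0…7: 1, 2, 4, 8, 16, 32, 64, 128.
First combine the last two factors: h(k) = Σ_j C(k,j)·g_2(j)·g_3(k−j) for k = 0…7: 1, 3, 9, 27, 81, 243, 729, 2187.
c_7 = Σ_k C(7,k)·g_1(k)·h(7−k) = 1·1·2187 + 7·4·729 + 21·12·243 + 35·24·81 + 35·24·27 = 2187 + 20412 + 61236 + 68040 + 22680 = 174555.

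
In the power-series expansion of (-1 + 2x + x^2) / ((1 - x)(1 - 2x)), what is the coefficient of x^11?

1022

The denominator gives the recurrence a_n = 3a_(n−1) − 2a_(n−2) for n ≥ 3; the numerator fixes a_0 = -1, a_1 = -1, a_2 = 0.
Iterating: -1, -1, 0, 2, 6, 14, 30, 62, 126, 254, 510, 1022, so a_11 = 1022.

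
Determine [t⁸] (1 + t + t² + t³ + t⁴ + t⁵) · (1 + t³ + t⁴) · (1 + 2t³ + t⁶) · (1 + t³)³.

(1 + t + t² + t³ + t⁴ + t⁵) has coefficients 1,1,1,1,1,1 for degrees 0…5.
(1 + t³ + t⁴) has coefficients 1,0,0,1,1,0,0,0,0 for degrees 0…8.
Multiplying by (1 + 2t³ + t⁶) gives running coefficients 1,0,0,3,1,0,3,2,0 for degrees 0…8.
Finally multiplying by (1 + t³)³, the product of all factors after the first has coefficients 1,0,0,6,1,0,15,5,0 for degrees 0…8.
[t⁸] = 1·0 + 1·5 + 1·15 + 1·0 + 1·1 + 1·6 = 27.

27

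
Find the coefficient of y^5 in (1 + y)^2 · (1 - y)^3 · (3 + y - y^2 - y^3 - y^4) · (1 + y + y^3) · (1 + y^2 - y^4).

-4

(1 + y)^2 has coefficients 1,2,1 for degrees 0…2.
(1 - y)^3 has coefficients 1,-3,3,-1,0,0 for degrees 0…5.
Multiplying by (3 + y - y^2 - y^3 - y^4) gives running coefficients 3,-8,5,2,-2,1 for degrees 0…5.
Multiplying by (1 + y + y^3) gives running coefficients 3,-5,-3,10,-8,4 for degrees 0…5.
Finally multiplying by (1 + y^2 - y^4), the product of all factors after the first has coefficients 3,-5,0,5,-14,19 for degrees 0…5.
[y^5] = 1·19 + 2·(-14) + 1·5 = -4.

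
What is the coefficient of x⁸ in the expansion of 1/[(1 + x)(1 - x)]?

Partial fractions give a closed form: a_n = (1/2)·(-1)^n + (1/2)·1^n.
At n = 8: a_8 = 1.

1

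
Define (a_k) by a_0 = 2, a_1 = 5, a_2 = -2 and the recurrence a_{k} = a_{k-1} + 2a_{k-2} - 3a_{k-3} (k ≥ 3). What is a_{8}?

-83

The ordinary generating function has denominator 1 - q - 2q^2 + 3q^3.
Iterating the recurrence: a_0,…,a_{8} = 2, 5, -2, 2, -17, -7, -47, -10, -83.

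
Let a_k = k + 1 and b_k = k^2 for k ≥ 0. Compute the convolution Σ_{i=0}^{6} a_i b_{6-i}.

The convolution is the x^6 coefficient of A(x)B(x).
Σ = 1·36 + 2·25 + 3·16 + 4·9 + 5·4 + 6·1 + 7·0 = 196.

196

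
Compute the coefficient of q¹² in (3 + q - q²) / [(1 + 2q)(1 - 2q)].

The denominator gives the recurrence a_n = 4a_(n−2) for n ≥ 3; the numerator fixes a_0 = 3, a_1 = 1, a_2 = 11.
Iterating: 3, 1, 11, 4, 44, 16, 176, 64, 704, 256, 2816, 1024, 11264, so a_12 = 11264.

11264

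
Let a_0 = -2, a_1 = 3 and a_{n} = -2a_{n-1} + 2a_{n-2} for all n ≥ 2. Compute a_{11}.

The ordinary generating function has denominator 1 + 2x - 2x^2.
Iterating the recurrence: a_0,…,a_{11} = -2, 3, -10, 26, -72, 196, -536, 1464, -4000, 10928, -29856, 81568.

81568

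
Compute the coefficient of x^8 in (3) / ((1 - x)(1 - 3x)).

29523

The denominator gives the recurrence a_n = 4a_(n−1) − 3a_(n−2) for n ≥ 2; the numerator fixes a_0 = 3, a_1 = 12.
Iterating: 3, 12, 39, 120, 363, 1092, 3279, 9840, 29523, so a_8 = 29523.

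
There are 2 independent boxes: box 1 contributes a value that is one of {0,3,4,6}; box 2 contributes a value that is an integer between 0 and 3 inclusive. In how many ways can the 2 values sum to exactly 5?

2

The generating function for the choices is (1 + q^3 + q^4 + q^6)·(1 + q + q^2 + q^3); the count is [q^5].
(1 + q^3 + q^4 + q^6) has coefficients 1,0,0,1,1,0 for degrees 0…5.
(1 + q + q^2 + q^3) has coefficients 1,1,1,1,0,0 for degrees 0…5.
[q^5] = 1·0 + 1·1 + 1·1 = 2.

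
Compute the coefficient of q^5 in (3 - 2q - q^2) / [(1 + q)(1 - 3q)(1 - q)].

607

The denominator gives the recurrence a_n = 3a_(n−1) + a_(n−2) − 3a_(n−3) for n ≥ 3; the numerator fixes a_0 = 3, a_1 = 7, a_2 = 23.
Iterating: 3, 7, 23, 67, 203, 607, so a_5 = 607.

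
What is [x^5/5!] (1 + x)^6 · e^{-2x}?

-32

The EGF product rule gives c_5 = Σ_{k_1+k_2=5} C(5; k_1,k_2) · ∏ g_i(k_i), where (1+x)^6 gives the falling factorial (6)_k; e^{-2x} gives (-2)^k.
g_1(k) for k = 0…5: 1, 6, 30, 120, 360, 720.
g_2(k) for k = 0…5: 1, -2, 4, -8, 16, -32.
c_5 = Σ_k C(5,k)·g_1(k)·g_2(5−k) = 1·1·(-32) + 5·6·16 + 10·30·(-8) + 10·120·4 + 5·360·(-2) + 1·720·1 = −32 + 480 − 2400 + 4800 − 3600 + 720 = -32.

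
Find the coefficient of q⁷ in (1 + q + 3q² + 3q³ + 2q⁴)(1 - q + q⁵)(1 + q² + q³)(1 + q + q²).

2

(1 + q + 3q² + 3q³ + 2q⁴) has coefficients 1,1,3,3,2 for degrees 0…4.
(1 - q + q⁵) has coefficients 1,-1,0,0,0,1,0,0 for degrees 0…7.
Multiplying by (1 + q² + q³) gives running coefficients 1,-1,1,0,-1,1,0,1 for degrees 0…7.
Finally multiplying by (1 + q + q²), the product of all factors after the first has coefficients 1,0,1,0,0,0,0,2 for degrees 0…7.
[q⁷] = 1·2 + 1·0 + 3·0 + 3·0 + 2·0 = 2.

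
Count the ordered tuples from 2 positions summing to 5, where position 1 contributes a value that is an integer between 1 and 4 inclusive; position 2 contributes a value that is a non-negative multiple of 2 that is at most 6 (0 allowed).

2

The generating function for the choices is (x + x^2 + x^3 + x^4)·(1 + x^2 + x^4 + x^6); the count is [x^5].
(x + x^2 + x^3 + x^4) has coefficients 0,1,1,1,1 for degrees 0…4.
(1 + x^2 + x^4 + x^6) has coefficients 1,0,1,0,1,0 for degrees 0…5.
[x^5] = 1·1 + 1·0 + 1·1 + 1·0 = 2.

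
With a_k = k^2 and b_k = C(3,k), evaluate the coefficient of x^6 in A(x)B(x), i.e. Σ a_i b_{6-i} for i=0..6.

168

The convolution is the x^6 coefficient of A(x)B(x).
Σ = 0·0 + 1·0 + 4·0 + 9·1 + 16·3 + 25·3 + 36·1 = 168.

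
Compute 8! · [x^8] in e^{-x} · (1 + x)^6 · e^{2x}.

The EGF product rule gives c_8 = Σ_{k_1+k_2+k_3=8} C(8; k_1,k_2,k_3) · ∏ g_i(k_i), where e^{-x} gives (-1)^k; (1+x)^6 gives the falling factorial (6)_k; e^{2x} gives (2)^k.
g_1(k) for k = 0…8: 1, -1, 1, -1, 1, -1, 1, -1, 1.
g_2(k) for k = 0…8: 1, 6, 30, 120, 360, 720, 720, 0, 0.
g_3(k) for k = 0…8: 1, 2, 4, 8, 16, 32, 64, 128, 256.
First combine the last two factors: h(k) = Σ_j C(k,j)·g_2(j)·g_3(k−j) for k = 0…8: 1, 8, 58, 380, 2248, 12032, 58576, 261536, 1081600.
c_8 = Σ_k C(8,k)·g_1(k)·h(8−k) = 1·1·1081600 + 8·(-1)·261536 + 28·1·58576 + 56·(-1)·12032 + 70·1·2248 + 56·(-1)·380 + 28·1·58 + 8·(-1)·8 + 1·1·1 = 1081600 − 2092288 + 1640128 − 673792 + 157360 − 21280 + 1624 − 64 + 1 = 93289.

93289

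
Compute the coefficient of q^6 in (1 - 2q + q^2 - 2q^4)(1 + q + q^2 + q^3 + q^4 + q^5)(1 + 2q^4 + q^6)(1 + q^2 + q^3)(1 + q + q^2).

(1 - 2q + q^2 - 2q^4) has coefficients 1,-2,1,0,-2 for degrees 0…4.
(1 + q + q^2 + q^3 + q^4 + q^5) has coefficients 1,1,1,1,1,1,0 for degrees 0…6.
Multiplying by (1 + 2q^4 + q^6) gives running coefficients 1,1,1,1,3,3,3 for degrees 0…6.
Multiplying by (1 + q^2 + q^3) gives running coefficients 1,1,2,3,5,5,7 for degrees 0…6.
Finally multiplying by (1 + q + q^2), the product of all factors after the first has coefficients 1,2,4,6,10,13,17 for degrees 0…6.
[q^6] = 1·17 − 2·13 + 1·10 − 2·4 = -7.

-7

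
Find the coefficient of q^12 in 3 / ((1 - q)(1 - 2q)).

24573

The denominator gives the recurrence a_n = 3a_(n−1) − 2a_(n−2) for n ≥ 2; the numerator fixes a_0 = 3, a_1 = 9.
Iterating: 3, 9, 21, 45, 93, 189, 381, 765, 1533, 3069, 6141, 12285, 24573, so a_12 = 24573.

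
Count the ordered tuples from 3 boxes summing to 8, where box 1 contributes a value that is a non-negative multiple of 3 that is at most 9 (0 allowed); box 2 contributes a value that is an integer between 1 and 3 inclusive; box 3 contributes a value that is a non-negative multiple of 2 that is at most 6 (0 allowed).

4

The generating function for the choices is (1 + q³ + q⁶ + q⁹)·(q + q² + q³)·(1 + q² + q⁴ + q⁶); the count is [q⁸].
(1 + q³ + q⁶ + q⁹) has coefficients 1,0,0,1,0,0,1,0,0 for degrees 0…8.
(q + q² + q³) has coefficients 0,1,1,1,0,0,0,0,0 for degrees 0…8.
Finally multiplying by (1 + q² + q⁴ + q⁶), the product of all factors after the first has coefficients 0,1,1,2,1,2,1,2,1 for degrees 0…8.
[q⁸] = 1·1 + 1·2 + 1·1 = 4.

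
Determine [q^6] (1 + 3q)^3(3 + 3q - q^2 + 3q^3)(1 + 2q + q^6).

(1 + 3q)^3 has coefficients 1,9,27,27 for degrees 0…3.
(3 + 3q - q^2 + 3q^3) has coefficients 3,3,-1,3,0,0,0 for degrees 0…6.
Finally multiplying by (1 + 2q + q^6), the product of all factors after the first has coefficients 3,9,5,1,6,0,3 for degrees 0…6.
[q^6] = 1·3 + 9·0 + 27·6 + 27·1 = 192.

192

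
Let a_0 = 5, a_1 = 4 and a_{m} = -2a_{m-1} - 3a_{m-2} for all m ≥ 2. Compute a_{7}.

-98

The ordinary generating function has denominator 1 + 2y + 3y^2.
Iterating the recurrence: a_0,…,a_{7} = 5, 4, -23, 34, 1, -104, 205, -98.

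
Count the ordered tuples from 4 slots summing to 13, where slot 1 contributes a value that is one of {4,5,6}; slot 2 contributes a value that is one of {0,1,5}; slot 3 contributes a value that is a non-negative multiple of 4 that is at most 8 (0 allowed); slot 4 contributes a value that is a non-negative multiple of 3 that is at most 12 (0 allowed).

The generating function for the choices is (t^4 + t^5 + t^6)·(1 + t + t^5)·(1 + t^4 + t^8)·(1 + t^3 + t^6 + t^9 + t^12); the count is [t^13].
(t^4 + t^5 + t^6) has coefficients 0,0,0,0,1,1,1 for degrees 0…6.
(1 + t + t^5) has coefficients 1,1,0,0,0,1,0,0,0,0,0,0,0,0 for degrees 0…13.
Multiplying by (1 + t^4 + t^8) gives running coefficients 1,1,0,0,1,2,0,0,1,2,0,0,0,1 for degrees 0…13.
Finally multiplying by (1 + t^3 + t^6 + t^9 + t^12), the product of all factors after the first has coefficients 1,1,0,1,2,2,1,2,3,3,2,3,3,3 for degrees 0…13.
[t^13] = 1·3 + 1·3 + 1·2 = 8.

8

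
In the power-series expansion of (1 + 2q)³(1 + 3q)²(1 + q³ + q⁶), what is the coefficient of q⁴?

(1 + 2q)³ has coefficients 1,6,12,8 for degrees 0…3.
(1 + 3q)² has coefficients 1,6,9,0,0 for degrees 0…4.
Finally multiplying by (1 + q³ + q⁶), the product of all factors after the first has coefficients 1,6,9,1,6 for degrees 0…4.
[q⁴] = 1·6 + 6·1 + 12·9 + 8·6 = 168.

168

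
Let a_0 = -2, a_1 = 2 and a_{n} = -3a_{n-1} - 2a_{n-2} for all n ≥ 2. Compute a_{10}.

-2

The ordinary generating function has denominator 1 + 3t + 2t^2.
Iterating the recurrence: a_0,…,a_{10} = -2, 2, -2, 2, -2, 2, -2, 2, -2, 2, -2.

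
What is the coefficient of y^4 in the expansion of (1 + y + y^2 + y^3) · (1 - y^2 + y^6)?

(1 + y + y^2 + y^3) has coefficients 1,1,1,1 for degrees 0…3.
(1 - y^2 + y^6) has coefficients 1,0,-1,0,0 for degrees 0…4.
[y^4] = 1·0 + 1·0 + 1·(-1) + 1·0 = -1.

-1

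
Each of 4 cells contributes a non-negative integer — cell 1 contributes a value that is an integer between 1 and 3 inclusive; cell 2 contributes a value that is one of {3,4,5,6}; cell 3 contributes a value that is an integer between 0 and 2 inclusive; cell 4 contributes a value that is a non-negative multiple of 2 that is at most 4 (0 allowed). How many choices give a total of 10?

The generating function for the choices is (q + q^2 + q^3)·(q^3 + q^4 + q^5 + q^6)·(1 + q + q^2)·(1 + q^2 + q^4); the count is [q^10].
(q + q^2 + q^3) has coefficients 0,1,1,1 for degrees 0…3.
(q^3 + q^4 + q^5 + q^6) has coefficients 0,0,0,1,1,1,1,0,0,0,0 for degrees 0…10.
Multiplying by (1 + q + q^2) gives running coefficients 0,0,0,1,2,3,3,2,1,0,0 for degrees 0…10.
Finally multiplying by (1 + q^2 + q^4), the product of all factors after the first has coefficients 0,0,0,1,2,4,5,6,6,5,4 for degrees 0…10.
[q^10] = 1·5 + 1·6 + 1·6 = 17.

17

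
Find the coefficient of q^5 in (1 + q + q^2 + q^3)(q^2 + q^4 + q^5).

3

(1 + q + q^2 + q^3) has coefficients 1,1,1,1 for degrees 0…3.
(q^2 + q^4 + q^5) has coefficients 0,0,1,0,1,1 for degrees 0…5.
[q^5] = 1·1 + 1·1 + 1·0 + 1·1 = 3.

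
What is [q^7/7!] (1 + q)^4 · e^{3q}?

174555

The EGF product rule gives c_7 = Σ_{k_1+k_2=7} C(7; k_1,k_2) · ∏ g_i(k_i), where (1+q)^4 gives the falling factorial (4)_k; e^{3q} gives (3)^k.
g_1(k) for k = 0…7: 1, 4, 12, 24, 24, 0, 0, 0.
g_2(k) for k = 0…7: 1, 3, 9, 27, 81, 243, 729, 2187.
c_7 = Σ_k C(7,k)·g_1(k)·g_2(7−k) = 1·1·2187 + 7·4·729 + 21·12·243 + 35·24·81 + 35·24·27 = 2187 + 20412 + 61236 + 68040 + 22680 = 174555.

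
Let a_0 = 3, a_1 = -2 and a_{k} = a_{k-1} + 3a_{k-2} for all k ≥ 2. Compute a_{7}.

166

The ordinary generating function has denominator 1 - q - 3q^2.
Iterating the recurrence: a_0,…,a_{7} = 3, -2, 7, 1, 22, 25, 91, 166.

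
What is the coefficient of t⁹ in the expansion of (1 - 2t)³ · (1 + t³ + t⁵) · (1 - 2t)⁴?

(1 - 2t)³ has coefficients 1,-6,12,-8 for degrees 0…3.
(1 + t³ + t⁵) has coefficients 1,0,0,1,0,1,0,0,0,0 for degrees 0…9.
Finally multiplying by (1 - 2t)⁴, the product of all factors after the first has coefficients 1,-8,24,-31,8,25,-40,40,-32,16 for degrees 0…9.
[t⁹] = 1·16 − 6·(-32) + 12·40 − 8·(-40) = 1008.

1008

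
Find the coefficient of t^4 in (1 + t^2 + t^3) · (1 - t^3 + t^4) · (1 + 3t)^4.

136

(1 + t^2 + t^3) has coefficients 1,0,1,1 for degrees 0…3.
(1 - t^3 + t^4) has coefficients 1,0,0,-1,1 for degrees 0…4.
Finally multiplying by (1 + 3t)^4, the product of all factors after the first has coefficients 1,12,54,107,70 for degrees 0…4.
[t^4] = 1·70 + 1·54 + 1·12 = 136.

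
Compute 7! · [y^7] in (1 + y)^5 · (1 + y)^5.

604800

The EGF product rule gives c_7 = Σ_{k_1+k_2=7} C(7; k_1,k_2) · ∏ g_i(k_i), where (1+y)^5 gives the falling factorial (5)_k; (1+y)^5 gives the falling factorial (5)_k.
g_1(k) for k = 0…7: 1, 5, 20, 60, 120, 120, 0, 0.
g_2(k) for k = 0…7: 1, 5, 20, 60, 120, 120, 0, 0.
c_7 = Σ_k C(7,k)·g_1(k)·g_2(7−k) = 21·20·120 + 35·60·120 + 35·120·60 + 21·120·20 = 50400 + 252000 + 252000 + 50400 = 604800.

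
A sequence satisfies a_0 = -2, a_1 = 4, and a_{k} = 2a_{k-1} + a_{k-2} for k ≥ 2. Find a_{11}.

The ordinary generating function has denominator 1 - 2x - x^2.
Iterating the recurrence: a_0,…,a_{11} = -2, 4, 6, 16, 38, 92, 222, 536, 1294, 3124, 7542, 18208.

18208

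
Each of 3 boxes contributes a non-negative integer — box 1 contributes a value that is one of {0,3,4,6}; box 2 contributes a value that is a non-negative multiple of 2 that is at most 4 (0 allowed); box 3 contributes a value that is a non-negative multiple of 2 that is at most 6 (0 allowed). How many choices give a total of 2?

2

The generating function for the choices is (1 + z³ + z⁴ + z⁶)·(1 + z² + z⁴)·(1 + z² + z⁴ + z⁶); the count is [z²].
(1 + z³ + z⁴ + z⁶) has coefficients 1,0,0 for degrees 0…2.
(1 + z² + z⁴) has coefficients 1,0,1 for degrees 0…2.
Finally multiplying by (1 + z² + z⁴ + z⁶), the product of all factors after the first has coefficients 1,0,2 for degrees 0…2.
[z²] = 1·2 = 2.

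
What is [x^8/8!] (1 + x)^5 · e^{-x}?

The EGF product rule gives c_8 = Σ_{k_1+k_2=8} C(8; k_1,k_2) · ∏ g_i(k_i), where (1+x)^5 gives the falling factorial (5)_k; e^{-x} gives (-1)^k.
g_1(k) for k = 0…8: 1, 5, 20, 60, 120, 120, 0, 0, 0.
g_2(k) for k = 0…8: 1, -1, 1, -1, 1, -1, 1, -1, 1.
c_8 = Σ_k C(8,k)·g_1(k)·g_2(8−k) = 1·1·1 + 8·5·(-1) + 28·20·1 + 56·60·(-1) + 70·120·1 + 56·120·(-1) = 1 − 40 + 560 − 3360 + 8400 − 6720 = -1159.

-1159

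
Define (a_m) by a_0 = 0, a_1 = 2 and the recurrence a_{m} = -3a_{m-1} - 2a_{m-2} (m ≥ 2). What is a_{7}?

254

The ordinary generating function has denominator 1 + 3t + 2t^2.
Iterating the recurrence: a_0,…,a_{7} = 0, 2, -6, 14, -30, 62, -126, 254.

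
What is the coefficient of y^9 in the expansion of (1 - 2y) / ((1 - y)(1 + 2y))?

-683

The denominator gives the recurrence a_n = −a_(n−1) + 2a_(n−2) for n ≥ 2; the numerator fixes a_0 = 1, a_1 = -3.
Iterating: 1, -3, 5, -11, 21, -43, 85, -171, 341, -683, so a_9 = -683.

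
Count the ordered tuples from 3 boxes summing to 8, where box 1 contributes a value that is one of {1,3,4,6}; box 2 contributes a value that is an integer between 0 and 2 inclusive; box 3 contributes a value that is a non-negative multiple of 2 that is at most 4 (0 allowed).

The generating function for the choices is (q + q³ + q⁴ + q⁶)·(1 + q + q²)·(1 + q² + q⁴); the count is [q⁸].
(q + q³ + q⁴ + q⁶) has coefficients 0,1,0,1,1,0,1 for degrees 0…6.
(1 + q + q²) has coefficients 1,1,1,0,0,0,0,0,0 for degrees 0…8.
Finally multiplying by (1 + q² + q⁴), the product of all factors after the first has coefficients 1,1,2,1,2,1,1,0,0 for degrees 0…8.
[q⁸] = 1·0 + 1·1 + 1·2 + 1·2 = 5.

5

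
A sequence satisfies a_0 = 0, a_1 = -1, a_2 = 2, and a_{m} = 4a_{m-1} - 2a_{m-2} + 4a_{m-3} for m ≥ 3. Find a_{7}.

The ordinary generating function has denominator 1 - 4z + 2z^2 - 4z^3.
Iterating the recurrence: a_0,…,a_{7} = 0, -1, 2, 10, 32, 116, 440, 1656.

1656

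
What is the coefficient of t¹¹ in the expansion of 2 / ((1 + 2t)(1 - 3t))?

Partial fractions give a closed form: a_n = (4/5)·(-2)^n + (6/5)·3^n.
At n = 11: a_11 = 210938.

210938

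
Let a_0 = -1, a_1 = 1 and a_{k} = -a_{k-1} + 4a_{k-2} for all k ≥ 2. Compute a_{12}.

The ordinary generating function has denominator 1 + t - 4t^2.
Iterating the recurrence: a_0,…,a_{12} = -1, 1, -5, 9, -29, 65, -181, 441, -1165, 2929, -7589, 19305, -49661.

-49661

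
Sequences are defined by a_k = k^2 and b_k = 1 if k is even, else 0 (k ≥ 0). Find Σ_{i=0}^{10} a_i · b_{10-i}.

220

The convolution is the x^10 coefficient of A(x)B(x).
Σ = 0·1 + 1·0 + 4·1 + 9·0 + 16·1 + 25·0 + 36·1 + 49·0 + 64·1 + 81·0 + 100·1 = 220.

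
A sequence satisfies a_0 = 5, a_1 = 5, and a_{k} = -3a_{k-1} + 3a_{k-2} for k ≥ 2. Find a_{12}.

The ordinary generating function has denominator 1 + 3x - 3x^2.
Iterating the recurrence: a_0,…,a_{12} = 5, 5, 0, 15, -45, 180, -675, 2565, -9720, 36855, -139725, 529740, -2008395.

-2008395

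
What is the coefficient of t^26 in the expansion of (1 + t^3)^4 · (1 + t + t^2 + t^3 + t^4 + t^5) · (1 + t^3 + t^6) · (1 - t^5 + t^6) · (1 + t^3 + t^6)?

31

(1 + t^3)^4 has coefficients 1,0,0,4,0,0,6,0,0,4,0,0,1 for degrees 0…12.
(1 + t + t^2 + t^3 + t^4 + t^5) has coefficients 1,1,1,1,1,1,0,0,0,0,0,0,0,0,0,0,0,0,0,0,0,0,0,0,0,0,0 for degrees 0…26.
Multiplying by (1 + t^3 + t^6) gives running coefficients 1,1,1,2,2,2,2,2,2,1,1,1,0,0,0,0,0,0,0,0,0,0,0,0,0,0,0 for degrees 0…26.
Multiplying by (1 - t^5 + t^6) gives running coefficients 1,1,1,2,2,1,2,2,1,1,1,1,0,0,1,0,0,1,0,0,0,0,0,0,0,0,0 for degrees 0…26.
Finally multiplying by (1 + t^3 + t^6), the product of all factors after the first has coefficients 1,1,1,3,3,2,5,5,3,5,5,3,3,3,3,1,1,3,0,0,2,0,0,1,0,0,0 for degrees 0…26.
[t^26] = 1·0 + 4·1 + 6·2 + 4·3 + 1·3 = 31.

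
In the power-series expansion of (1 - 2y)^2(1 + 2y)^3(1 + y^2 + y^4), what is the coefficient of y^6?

(1 - 2y)^2 has coefficients 1,-4,4 for degrees 0…2.
(1 + 2y)^3 has coefficients 1,6,12,8,0,0,0 for degrees 0…6.
Finally multiplying by (1 + y^2 + y^4), the product of all factors after the first has coefficients 1,6,13,14,13,14,12 for degrees 0…6.
[y^6] = 1·12 − 4·14 + 4·13 = 8.

8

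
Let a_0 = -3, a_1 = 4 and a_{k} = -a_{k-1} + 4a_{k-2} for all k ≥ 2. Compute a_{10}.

The ordinary generating function has denominator 1 + z - 4z^2.
Iterating the recurrence: a_0,…,a_{10} = -3, 4, -16, 32, -96, 224, -608, 1504, -3936, 9952, -25696.

-25696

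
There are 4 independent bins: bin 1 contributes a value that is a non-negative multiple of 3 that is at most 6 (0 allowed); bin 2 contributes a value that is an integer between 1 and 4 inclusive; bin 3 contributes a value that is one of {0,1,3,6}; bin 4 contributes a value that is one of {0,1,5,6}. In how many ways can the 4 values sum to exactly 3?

The generating function for the choices is (1 + t^3 + t^6)·(t + t^2 + t^3 + t^4)·(1 + t + t^3 + t^6)·(1 + t + t^5 + t^6); the count is [t^3].
(1 + t^3 + t^6) has coefficients 1,0,0,1 for degrees 0…3.
(t + t^2 + t^3 + t^4) has coefficients 0,1,1,1 for degrees 0…3.
Multiplying by (1 + t + t^3 + t^6) gives running coefficients 0,1,2,2 for degrees 0…3.
Finally multiplying by (1 + t + t^5 + t^6), the product of all factors after the first has coefficients 0,1,3,4 for degrees 0…3.
[t^3] = 1·4 + 1·0 = 4.

4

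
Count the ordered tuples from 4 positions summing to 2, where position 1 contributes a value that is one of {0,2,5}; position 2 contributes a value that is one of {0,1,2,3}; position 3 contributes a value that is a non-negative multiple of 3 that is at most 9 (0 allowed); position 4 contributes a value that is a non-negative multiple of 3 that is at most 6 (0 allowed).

The generating function for the choices is (1 + q^2 + q^5)·(1 + q + q^2 + q^3)·(1 + q^3 + q^6 + q^9)·(1 + q^3 + q^6); the count is [q^2].
(1 + q^2 + q^5) has coefficients 1,0,1 for degrees 0…2.
(1 + q + q^2 + q^3) has coefficients 1,1,1 for degrees 0…2.
Multiplying by (1 + q^3 + q^6 + q^9) gives running coefficients 1,1,1 for degrees 0…2.
Finally multiplying by (1 + q^3 + q^6), the product of all factors after the first has coefficients 1,1,1 for degrees 0…2.
[q^2] = 1·1 + 1·1 = 2.

2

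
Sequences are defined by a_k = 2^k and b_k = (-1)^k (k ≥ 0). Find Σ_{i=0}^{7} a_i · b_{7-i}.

Write out a_i and b_{7-i} for i = 0,…,7 and sum the products.
Σ = 1·(-1) + 2·1 + 4·(-1) + 8·1 + 16·(-1) + 32·1 + 64·(-1) + 128·1 = 85.

85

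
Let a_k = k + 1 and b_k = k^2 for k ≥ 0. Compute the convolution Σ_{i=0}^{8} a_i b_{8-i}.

Write out a_i and b_{8-i} for i = 0,…,8 and sum the products.
Σ = 1·64 + 2·49 + 3·36 + 4·25 + 5·16 + 6·9 + 7·4 + 8·1 + 9·0 = 540.

540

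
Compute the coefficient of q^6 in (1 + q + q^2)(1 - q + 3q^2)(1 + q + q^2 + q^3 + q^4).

8

(1 + q + q^2) has coefficients 1,1,1 for degrees 0…2.
(1 - q + 3q^2) has coefficients 1,-1,3,0,0,0,0 for degrees 0…6.
Finally multiplying by (1 + q + q^2 + q^3 + q^4), the product of all factors after the first has coefficients 1,0,3,3,3,2,3 for degrees 0…6.
[q^6] = 1·3 + 1·2 + 1·3 = 8.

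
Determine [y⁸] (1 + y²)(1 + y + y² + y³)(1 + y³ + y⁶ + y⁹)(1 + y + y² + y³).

11

(1 + y²) has coefficients 1,0,1 for degrees 0…2.
(1 + y + y² + y³) has coefficients 1,1,1,1,0,0,0,0,0 for degrees 0…8.
Multiplying by (1 + y³ + y⁶ + y⁹) gives running coefficients 1,1,1,2,1,1,2,1,1 for degrees 0…8.
Finally multiplying by (1 + y + y² + y³), the product of all factors after the first has coefficients 1,2,3,5,5,5,6,5,5 for degrees 0…8.
[y⁸] = 1·5 + 1·6 = 11.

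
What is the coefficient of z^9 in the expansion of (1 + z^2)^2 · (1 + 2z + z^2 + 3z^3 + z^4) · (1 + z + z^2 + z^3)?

7

(1 + z^2)^2 has coefficients 1,0,2,0,1 for degrees 0…4.
(1 + 2z + z^2 + 3z^3 + z^4) has coefficients 1,2,1,3,1,0,0,0,0,0 for degrees 0…9.
Finally multiplying by (1 + z + z^2 + z^3), the product of all factors after the first has coefficients 1,3,4,7,7,5,4,1,0,0 for degrees 0…9.
[z^9] = 1·0 + 2·1 + 1·5 = 7.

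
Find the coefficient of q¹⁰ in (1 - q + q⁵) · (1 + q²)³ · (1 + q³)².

(1 - q + q⁵) has coefficients 1,-1,0,0,0,1 for degrees 0…5.
(1 + q²)³ has coefficients 1,0,3,0,3,0,1,0,0,0,0 for degrees 0…10.
Finally multiplying by (1 + q³)², the product of all factors after the first has coefficients 1,0,3,2,3,6,2,6,3,2,3 for degrees 0…10.
[q¹⁰] = 1·3 − 1·2 + 1·6 = 7.

7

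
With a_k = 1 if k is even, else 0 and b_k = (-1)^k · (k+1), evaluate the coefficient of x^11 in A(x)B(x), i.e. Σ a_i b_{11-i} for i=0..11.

This is [x^11] in the product of the two ordinary generating functions.
Σ = 1·(-12) + 0·11 + 1·(-10) + 0·9 + 1·(-8) + 0·7 + 1·(-6) + 0·5 + 1·(-4) + 0·3 + 1·(-2) + 0·1 = -42.

-42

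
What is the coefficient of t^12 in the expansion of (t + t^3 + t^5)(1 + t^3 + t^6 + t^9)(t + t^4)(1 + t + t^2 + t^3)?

8

(t + t^3 + t^5) has coefficients 0,1,0,1,0,1 for degrees 0…5.
(1 + t^3 + t^6 + t^9) has coefficients 1,0,0,1,0,0,1,0,0,1,0,0,0 for degrees 0…12.
Multiplying by (t + t^4) gives running coefficients 0,1,0,0,2,0,0,2,0,0,2,0,0 for degrees 0…12.
Finally multiplying by (1 + t + t^2 + t^3), the product of all factors after the first has coefficients 0,1,1,1,3,2,2,4,2,2,4,2,2 for degrees 0…12.
[t^12] = 1·2 + 1·2 + 1·4 = 8.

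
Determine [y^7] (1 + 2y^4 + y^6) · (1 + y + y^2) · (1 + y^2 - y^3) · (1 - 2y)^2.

(1 + 2y^4 + y^6) has coefficients 1,0,0,0,2,0,1 for degrees 0…6.
(1 + y + y^2) has coefficients 1,1,1,0,0,0,0,0 for degrees 0…7.
Multiplying by (1 + y^2 - y^3) gives running coefficients 1,1,2,0,0,-1,0,0 for degrees 0…7.
Finally multiplying by (1 - 2y)^2, the product of all factors after the first has coefficients 1,-3,2,-4,8,-1,4,-4 for degrees 0…7.
[y^7] = 1·(-4) + 2·(-4) + 1·(-3) = -15.

-15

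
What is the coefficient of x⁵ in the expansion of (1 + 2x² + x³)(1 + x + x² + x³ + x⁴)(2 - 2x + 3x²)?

10

(1 + 2x² + x³) has coefficients 1,0,2,1 for degrees 0…3.
(1 + x + x² + x³ + x⁴) has coefficients 1,1,1,1,1,0 for degrees 0…5.
Finally multiplying by (2 - 2x + 3x²), the product of all factors after the first has coefficients 2,0,3,3,3,1 for degrees 0…5.
[x⁵] = 1·1 + 2·3 + 1·3 = 10.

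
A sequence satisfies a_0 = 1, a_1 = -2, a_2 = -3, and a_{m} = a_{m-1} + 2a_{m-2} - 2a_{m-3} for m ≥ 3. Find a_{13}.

The ordinary generating function has denominator 1 - z - 2z^2 + 2z^3.
Iterating the recurrence: a_0,…,a_{13} = 1, -2, -3, -9, -11, -23, -27, -51, -59, -107, -123, -219, -251, -443.

-443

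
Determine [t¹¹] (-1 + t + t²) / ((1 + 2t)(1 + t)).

The denominator gives the recurrence a_n = −3a_(n−1) − 2a_(n−2) for n ≥ 3; the numerator fixes a_0 = -1, a_1 = 4, a_2 = -9.
Iterating: -1, 4, -9, 19, -39, 79, -159, 319, -639, 1279, -2559, 5119, so a_11 = 5119.

5119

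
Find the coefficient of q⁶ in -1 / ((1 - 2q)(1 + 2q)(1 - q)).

-85

The denominator gives the recurrence a_n = a_(n−1) + 4a_(n−2) − 4a_(n−3) for n ≥ 3; the numerator fixes a_0 = -1, a_1 = -1, a_2 = -5.
Iterating: -1, -1, -5, -5, -21, -21, -85, so a_6 = -85.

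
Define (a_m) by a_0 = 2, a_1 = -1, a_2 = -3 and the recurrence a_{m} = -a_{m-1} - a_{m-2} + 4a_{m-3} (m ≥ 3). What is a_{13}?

The ordinary generating function has denominator 1 + z + z^2 - 4z^3.
Iterating the recurrence: a_0,…,a_{13} = 2, -1, -3, 12, -13, -11, 72, -113, -3, 404, -853, 437, 2032, -5881.

-5881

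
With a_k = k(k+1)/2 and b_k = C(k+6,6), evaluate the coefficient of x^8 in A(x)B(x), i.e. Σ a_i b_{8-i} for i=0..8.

11440

The convolution is the t^8 coefficient of A(t)B(t).
Σ = 0·3003 + 1·1716 + 3·924 + 6·462 + 10·210 + 15·84 + 21·28 + 28·7 + 36·1 = 11440.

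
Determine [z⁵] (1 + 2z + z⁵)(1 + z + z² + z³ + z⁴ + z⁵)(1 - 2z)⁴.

(1 + 2z + z⁵) has coefficients 1,2,0,0,0,1 for degrees 0…5.
(1 + z + z² + z³ + z⁴ + z⁵) has coefficients 1,1,1,1,1,1 for degrees 0…5.
Finally multiplying by (1 - 2z)⁴, the product of all factors after the first has coefficients 1,-7,17,-15,1,1 for degrees 0…5.
[z⁵] = 1·1 + 2·1 + 1·1 = 4.

4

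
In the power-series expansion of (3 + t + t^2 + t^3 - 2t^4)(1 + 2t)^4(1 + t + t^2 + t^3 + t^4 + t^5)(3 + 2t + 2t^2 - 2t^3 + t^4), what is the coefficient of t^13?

-282

(3 + t + t^2 + t^3 - 2t^4) has coefficients 3,1,1,1,-2 for degrees 0…4.
(1 + 2t)^4 has coefficients 1,8,24,32,16,0,0,0,0,0,0,0,0,0 for degrees 0…13.
Multiplying by (1 + t + t^2 + t^3 + t^4 + t^5) gives running coefficients 1,9,33,65,81,81,80,72,48,16,0,0,0,0 for degrees 0…13.
Finally multiplying by (3 + 2t + 2t^2 - 2t^3 + t^4), the product of all factors after the first has coefficients 3,29,119,277,422,478,467,441,367,209,64,8,16,16 for degrees 0…13.
[t^13] = 3·16 + 1·16 + 1·8 + 1·64 − 2·209 = -282.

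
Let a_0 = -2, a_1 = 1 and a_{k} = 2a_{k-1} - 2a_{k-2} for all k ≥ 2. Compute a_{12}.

128

The ordinary generating function has denominator 1 - 2t + 2t^2.
Iterating the recurrence: a_0,…,a_{12} = -2, 1, 6, 10, 8, -4, -24, -40, -32, 16, 96, 160, 128.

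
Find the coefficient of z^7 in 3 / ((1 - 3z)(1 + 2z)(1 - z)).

The denominator gives the recurrence a_n = 2a_(n−1) + 5a_(n−2) − 6a_(n−3) for n ≥ 3; the numerator fixes a_0 = 3, a_1 = 6, a_2 = 27.
Iterating: 3, 6, 27, 66, 231, 630, 2019, 5802, so a_7 = 5802.

5802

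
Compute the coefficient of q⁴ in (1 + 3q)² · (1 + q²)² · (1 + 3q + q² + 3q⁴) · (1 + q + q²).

150

(1 + 3q)² has coefficients 1,6,9 for degrees 0…2.
(1 + q²)² has coefficients 1,0,2,0,1 for degrees 0…4.
Multiplying by (1 + 3q + q² + 3q⁴) gives running coefficients 1,3,3,6,6 for degrees 0…4.
Finally multiplying by (1 + q + q²), the product of all factors after the first has coefficients 1,4,7,12,15 for degrees 0…4.
[q⁴] = 1·15 + 6·12 + 9·7 = 150.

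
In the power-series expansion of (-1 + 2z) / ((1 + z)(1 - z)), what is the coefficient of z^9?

Partial fractions give a closed form: a_n = (-3/2)·(-1)^n + (1/2)·1^n.
At n = 9: a_9 = 2.

2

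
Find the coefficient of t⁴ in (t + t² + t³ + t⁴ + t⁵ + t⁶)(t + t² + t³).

3

(t + t² + t³ + t⁴ + t⁵ + t⁶) has coefficients 0,1,1,1,1 for degrees 0…4.
(t + t² + t³) has coefficients 0,1,1,1,0 for degrees 0…4.
[t⁴] = 1·1 + 1·1 + 1·1 + 1·0 = 3.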